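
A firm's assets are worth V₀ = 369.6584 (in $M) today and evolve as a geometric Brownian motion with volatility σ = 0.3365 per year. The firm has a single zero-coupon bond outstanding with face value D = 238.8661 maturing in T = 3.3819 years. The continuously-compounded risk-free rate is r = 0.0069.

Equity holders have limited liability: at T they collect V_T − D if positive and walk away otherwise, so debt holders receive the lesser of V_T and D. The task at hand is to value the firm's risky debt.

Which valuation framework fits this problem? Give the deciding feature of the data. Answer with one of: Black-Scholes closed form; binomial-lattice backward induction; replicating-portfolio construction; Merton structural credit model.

framework: Merton structural credit model

Key observation: the question is about default risk generated by asset-value dynamics against a debt face of 238.8661 — the structural framework prices exactly that.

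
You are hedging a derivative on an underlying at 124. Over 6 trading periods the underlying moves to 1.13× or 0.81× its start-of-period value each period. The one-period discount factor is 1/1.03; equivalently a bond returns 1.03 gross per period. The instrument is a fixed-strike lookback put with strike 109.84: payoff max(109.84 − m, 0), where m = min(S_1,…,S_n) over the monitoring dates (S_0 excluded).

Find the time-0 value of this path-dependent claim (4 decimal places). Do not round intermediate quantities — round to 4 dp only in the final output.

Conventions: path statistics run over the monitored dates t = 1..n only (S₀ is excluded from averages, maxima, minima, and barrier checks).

price = 9.4660

With p* = (R−d)/(u−d) = 0.6875, sum probability × payoff across the paths and divide by R^6.
Enumerate all 2^6 = 64 price paths (U = up ×1.13, D = down ×0.81); each path with k up-moves has probability p*^k·(1−p*)^(6−k).
DDDDDD: m=35.0213, payoff=74.8187, prob=0.000931
UDDDDD: m=48.8568, payoff=60.9832, prob=0.002049
DUDDDD: m=48.8568, payoff=60.9832, prob=0.002049
UUDDDD: m=68.1583, payoff=41.6817, prob=0.004508
DDUDDD: m=48.8568, payoff=60.9832, prob=0.002049
UDUDDD: m=68.1583, payoff=41.6817, prob=0.004508
DUUDDD: m=68.1583, payoff=41.6817, prob=0.004508
UUUDDD: m=95.0850, payoff=14.7550, prob=0.009917
DDDUDD: m=48.8568, payoff=60.9832, prob=0.002049
UDDUDD: m=68.1583, payoff=41.6817, prob=0.004508
DUDUDD: m=68.1583, payoff=41.6817, prob=0.004508
UUDUDD: m=95.0850, payoff=14.7550, prob=0.009917
DDUUDD: m=68.1583, payoff=41.6817, prob=0.004508
UDUUDD: m=95.0850, payoff=14.7550, prob=0.009917
DUUUDD: m=95.0850, payoff=14.7550, prob=0.009917
UUUUDD: m=132.6495, payoff=0.0000, prob=0.021817
DDDDUD: m=48.8568, payoff=60.9832, prob=0.002049
UDDDUD: m=68.1583, payoff=41.6817, prob=0.004508
DUDDUD: m=68.1583, payoff=41.6817, prob=0.004508
UUDDUD: m=95.0850, payoff=14.7550, prob=0.009917
DDUDUD: m=68.1583, payoff=41.6817, prob=0.004508
UDUDUD: m=95.0850, payoff=14.7550, prob=0.009917
DUUDUD: m=95.0850, payoff=14.7550, prob=0.009917
UUUDUD: m=132.6495, payoff=0.0000, prob=0.021817
DDDUUD: m=65.8987, payoff=43.9413, prob=0.004508
UDDUUD: m=91.9327, payoff=17.9073, prob=0.009917
DUDUUD: m=91.9327, payoff=17.9073, prob=0.009917
UUDUUD: m=128.2518, payoff=0.0000, prob=0.021817
DDUUUD: m=81.3564, payoff=28.4836, prob=0.009917
UDUUUD: m=113.4972, payoff=0.0000, prob=0.021817
DUUUUD: m=100.4400, payoff=9.4000, prob=0.021817
UUUUUD: m=140.1200, payoff=0.0000, prob=0.047997
DDDDDU: m=43.2361, payoff=66.6039, prob=0.002049
UDDDDU: m=60.3171, payoff=49.5229, prob=0.004508
DUDDDU: m=60.3171, payoff=49.5229, prob=0.004508
UUDDDU: m=84.1460, payoff=25.6940, prob=0.009917
DDUDDU: m=60.3171, payoff=49.5229, prob=0.004508
UDUDDU: m=84.1460, payoff=25.6940, prob=0.009917
DUUDDU: m=84.1460, payoff=25.6940, prob=0.009917
UUUDDU: m=117.3889, payoff=0.0000, prob=0.021817
DDDUDU: m=60.3171, payoff=49.5229, prob=0.004508
UDDUDU: m=84.1460, payoff=25.6940, prob=0.009917
DUDUDU: m=84.1460, payoff=25.6940, prob=0.009917
UUDUDU: m=117.3889, payoff=0.0000, prob=0.021817
DDUUDU: m=81.3564, payoff=28.4836, prob=0.009917
UDUUDU: m=113.4972, payoff=0.0000, prob=0.021817
DUUUDU: m=100.4400, payoff=9.4000, prob=0.021817
UUUUDU: m=140.1200, payoff=0.0000, prob=0.047997
DDDDUU: m=53.3779, payoff=56.4621, prob=0.004508
UDDDUU: m=74.4655, payoff=35.3745, prob=0.009917
DUDDUU: m=74.4655, payoff=35.3745, prob=0.009917
UUDDUU: m=103.8840, payoff=5.9560, prob=0.021817
DDUDUU: m=74.4655, payoff=35.3745, prob=0.009917
UDUDUU: m=103.8840, payoff=5.9560, prob=0.021817
DUUDUU: m=100.4400, payoff=9.4000, prob=0.021817
UUUDUU: m=140.1200, payoff=0.0000, prob=0.047997
DDDUUU: m=65.8987, payoff=43.9413, prob=0.009917
UDDUUU: m=91.9327, payoff=17.9073, prob=0.021817
DUDUUU: m=91.9327, payoff=17.9073, prob=0.021817
UUDUUU: m=128.2518, payoff=0.0000, prob=0.047997
DDUUUU: m=81.3564, payoff=28.4836, prob=0.021817
UDUUUU: m=113.4972, payoff=0.0000, prob=0.047997
DUUUUU: m=100.4400, payoff=9.4000, prob=0.047997
UUUUUU: m=140.1200, payoff=0.0000, prob=0.105593
Price = Σ prob·payoff / R^6 = 11.302904 / 1.194052 = 9.4660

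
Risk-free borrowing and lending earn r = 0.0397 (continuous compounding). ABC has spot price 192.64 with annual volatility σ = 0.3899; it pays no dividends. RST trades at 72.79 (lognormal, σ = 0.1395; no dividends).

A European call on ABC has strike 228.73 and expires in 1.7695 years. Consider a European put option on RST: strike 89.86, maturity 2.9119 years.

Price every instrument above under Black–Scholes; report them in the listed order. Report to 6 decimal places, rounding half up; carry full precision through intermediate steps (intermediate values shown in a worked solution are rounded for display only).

price(ABC call K=228.73) = 32.009359
price(RST put K=89.86) = 11.436896

[ABC call K=228.73]
σ√T = 0.3899·√1.7695 = 0.518655
d₁ = (ln(S/K) + (r+σ²/2)T) / (σ√T) = (ln(192.64/228.73) + (0.0397+0.3899²/2)·1.7695) / 0.518655 = (-0.171719 + 0.204751) / 0.518655 = 0.063687
d₂ = d₁ − σ√T = 0.063687 − 0.518655 = -0.454968
e^{−rT} = 0.932162
N(d₁) = 0.525390,  N(d₂) = 0.324566
price = S·N(d₁) − K·e^{−rT}·N(d₂) = 101.211173 − 69.201815 = 32.009359
[RST put K=89.86]
σ√T = 0.1395·√2.9119 = 0.238047
d₁ = (ln(S/K) + (r+σ²/2)T) / (σ√T) = (ln(72.79/89.86) + (0.0397+0.1395²/2)·2.9119) / 0.238047 = (-0.210674 + 0.143936) / 0.238047 = -0.280360
d₂ = d₁ − σ√T = -0.280360 − 0.238047 = -0.518407
e^{−rT} = 0.890829
N(−d₁) = 0.610399,  N(−d₂) = 0.697913
price = K·e^{−rT}·N(−d₂) − S·N(−d₁) = 55.867855 − 44.430959 = 11.436896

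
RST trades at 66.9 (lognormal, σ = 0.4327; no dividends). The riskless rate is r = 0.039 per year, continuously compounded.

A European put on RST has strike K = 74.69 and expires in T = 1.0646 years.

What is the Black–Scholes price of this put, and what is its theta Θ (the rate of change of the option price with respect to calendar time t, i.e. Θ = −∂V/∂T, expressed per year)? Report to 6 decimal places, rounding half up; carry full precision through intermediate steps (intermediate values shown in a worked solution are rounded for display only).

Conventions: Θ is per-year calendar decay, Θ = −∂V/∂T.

σ√T = 0.4327·√1.0646 = 0.446458
d₁ = (ln(S/K) + (r+σ²/2)T) / (σ√T) = (ln(66.9/74.69) + (0.039+0.4327²/2)·1.0646) / 0.446458 = (-0.110147 + 0.141182) / 0.446458 = 0.069512
d₂ = d₁ − σ√T = 0.069512 − 0.446458 = -0.376945
e^{−rT} = 0.959331
N(−d₁) = 0.472291,  N(−d₂) = 0.646893
Put price V = K·e^{−rT}·N(−d₂) − S·N(−d₁) = 46.351431 − 31.596262 = 14.755169
φ(d₁) = (1/√(2π))·e^{−d₁²/2} = 0.397980
Θ = −S·φ(d₁)·σ/(2√T) + r·K·e^{−rT}·N(−d₂) = −5.582781 + 1.807706 = -3.775075

price = 14.755169
Θ = -3.775075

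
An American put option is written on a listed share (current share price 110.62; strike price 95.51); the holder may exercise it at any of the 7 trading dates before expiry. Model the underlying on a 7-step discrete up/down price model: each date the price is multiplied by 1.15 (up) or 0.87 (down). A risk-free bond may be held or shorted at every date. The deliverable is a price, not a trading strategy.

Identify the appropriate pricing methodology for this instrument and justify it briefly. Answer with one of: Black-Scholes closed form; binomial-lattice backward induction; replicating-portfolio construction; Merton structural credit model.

framework: binomial-lattice backward induction

Key observation: an American put (K = 95.51, S₀ = 110.62) on a 7-date tree has no closed form — the optimal stopping decision is embedded and must be resolved recursively from expiry.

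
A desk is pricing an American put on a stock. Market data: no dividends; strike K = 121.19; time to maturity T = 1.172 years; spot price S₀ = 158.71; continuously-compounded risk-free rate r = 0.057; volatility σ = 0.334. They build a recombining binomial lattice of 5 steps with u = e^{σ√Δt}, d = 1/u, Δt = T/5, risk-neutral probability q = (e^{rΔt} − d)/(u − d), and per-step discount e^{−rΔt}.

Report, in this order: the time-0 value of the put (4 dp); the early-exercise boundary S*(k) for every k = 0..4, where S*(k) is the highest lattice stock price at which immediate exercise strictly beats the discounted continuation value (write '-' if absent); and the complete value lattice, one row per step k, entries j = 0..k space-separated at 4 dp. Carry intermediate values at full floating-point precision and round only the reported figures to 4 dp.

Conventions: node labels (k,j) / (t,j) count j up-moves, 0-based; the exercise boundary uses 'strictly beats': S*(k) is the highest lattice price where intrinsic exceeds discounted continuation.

Δt=0.23440, u=1.17551, d=0.85069, q=0.50107, disc=e^(-rΔt)=0.98673
k=5 terminal: V=max(K-S,0) → 50.4826 23.4841 0.0000 0.0000 0.0000 0.0000
k=4: j=0 S=83.1176 intr=38.0724 cont=36.4640 V=38.0724[EX]; j=1 S=114.8546 intr=6.3354 cont=11.5614 V=11.5614[hold]; j=2 S=158.7100 intr=0.0000 cont=0.0000 V=0.0000[hold]; j=3 S=219.3108 intr=0.0000 cont=0.0000 V=0.0000[hold]; j=4 S=303.0511 intr=0.0000 cont=0.0000 V=0.0000[hold]  S*(4)=83.1176
k=3: j=0 S=97.7059 intr=23.4841 cont=24.4596 V=24.4596[hold]; j=1 S=135.0133 intr=0.0000 cont=5.6918 V=5.6918[hold]; j=2 S=186.5659 intr=0.0000 cont=0.0000 V=0.0000[hold]; j=3 S=257.8030 intr=0.0000 cont=0.0000 V=0.0000[hold]  S*(3)=-
k=2: j=0 S=114.8546 intr=6.3354 cont=14.8558 V=14.8558[hold]; j=1 S=158.7100 intr=0.0000 cont=2.8021 V=2.8021[hold]; j=2 S=219.3108 intr=0.0000 cont=0.0000 V=0.0000[hold]  S*(2)=-
k=1: j=0 S=135.0133 intr=0.0000 cont=8.6990 V=8.6990[hold]; j=1 S=186.5659 intr=0.0000 cont=1.3795 V=1.3795[hold]  S*(1)=-
k=0: j=0 S=158.7100 intr=0.0000 cont=4.9647 V=4.9647[hold]  S*(0)=-

price = 4.9647
boundary = - - - - 83.1176
tree:
4.9647
8.6990 1.3795
14.8558 2.8021 0.0000
24.4596 5.6918 0.0000 0.0000
38.0724 11.5614 0.0000 0.0000 0.0000
50.4826 23.4841 0.0000 0.0000 0.0000 0.0000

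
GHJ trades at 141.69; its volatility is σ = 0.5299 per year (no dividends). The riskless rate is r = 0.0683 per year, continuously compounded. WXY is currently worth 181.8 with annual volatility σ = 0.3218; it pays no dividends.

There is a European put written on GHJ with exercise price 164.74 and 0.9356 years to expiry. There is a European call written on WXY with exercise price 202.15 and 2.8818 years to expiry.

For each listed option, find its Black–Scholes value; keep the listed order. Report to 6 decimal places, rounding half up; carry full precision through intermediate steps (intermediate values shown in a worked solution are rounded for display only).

[GHJ put K=164.74]
σ√T = 0.5299·√0.9356 = 0.512553
d₁ = (ln(S/K) + (r+σ²/2)T) / (σ√T) = (ln(141.69/164.74) + (0.0683+0.5299²/2)·0.9356) / 0.512553 = (-0.150727 + 0.195257) / 0.512553 = 0.086879
d₂ = d₁ − σ√T = 0.086879 − 0.512553 = -0.425674
e^{−rT} = 0.938097
N(−d₁) = 0.465384,  N(−d₂) = 0.664827
price = K·e^{−rT}·N(−d₂) − S·N(−d₁) = 102.743879 − 65.940248 = 36.803631
[WXY call K=202.15]
σ√T = 0.3218·√2.8818 = 0.546283
d₁ = (ln(S/K) + (r+σ²/2)T) / (σ√T) = (ln(181.8/202.15) + (0.0683+0.3218²/2)·2.8818) / 0.546283 = (-0.106103 + 0.346040) / 0.546283 = 0.439217
d₂ = d₁ − σ√T = 0.439217 − 0.546283 = -0.107066
e^{−rT} = 0.821333
N(d₁) = 0.669748,  N(d₂) = 0.457368
price = S·N(d₁) − K·e^{−rT}·N(d₂) = 121.760151 − 75.937936 = 45.822215

price(GHJ put K=164.74) = 36.803631
price(WXY call K=202.15) = 45.822215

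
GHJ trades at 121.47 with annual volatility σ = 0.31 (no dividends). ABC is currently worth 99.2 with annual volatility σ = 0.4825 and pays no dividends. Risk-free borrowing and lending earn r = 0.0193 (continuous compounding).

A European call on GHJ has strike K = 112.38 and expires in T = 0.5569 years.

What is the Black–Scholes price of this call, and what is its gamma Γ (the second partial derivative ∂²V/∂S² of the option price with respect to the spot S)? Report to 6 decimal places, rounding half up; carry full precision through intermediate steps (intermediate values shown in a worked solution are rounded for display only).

price = 16.628360
Γ = 0.012539

σ√T = 0.31·√0.5569 = 0.231340
d₁ = (ln(S/K) + (r+σ²/2)T) / (σ√T) = (ln(121.47/112.38) + (0.0193+0.31²/2)·0.5569) / 0.231340 = (0.077781 + 0.037507) / 0.231340 = 0.498352
d₂ = d₁ − σ√T = 0.498352 − 0.231340 = 0.267012
e^{−rT} = 0.989309
N(d₁) = 0.690882,  N(d₂) = 0.605270
Call price V = S·N(d₁) − K·e^{−rT}·N(d₂) = 83.921422 − 67.293062 = 16.628360
φ(d₁) = (1/√(2π))·e^{−d₁²/2} = 0.352355
Γ = φ(d₁) / (S·σ·√T) = 0.012539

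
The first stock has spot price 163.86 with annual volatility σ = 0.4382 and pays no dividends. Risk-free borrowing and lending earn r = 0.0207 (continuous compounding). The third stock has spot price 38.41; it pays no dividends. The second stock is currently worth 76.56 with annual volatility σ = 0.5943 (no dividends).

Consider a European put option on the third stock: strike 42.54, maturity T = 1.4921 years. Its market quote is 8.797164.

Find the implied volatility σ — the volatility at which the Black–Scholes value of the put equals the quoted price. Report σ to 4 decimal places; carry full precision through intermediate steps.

At σ = 0.3792 the Black–Scholes value reproduces the quote:
σ√T = 0.3792·√1.4921 = 0.463199
d₁ = (ln(S/K) + (r+σ²/2)T) / (σ√T) = (ln(38.41/42.54) + (0.0207+0.3792²/2)·1.4921) / 0.463199 = (-0.102127 + 0.138163) / 0.463199 = 0.077798
d₂ = d₁ − σ√T = 0.077798 − 0.463199 = -0.385401
e^{−rT} = 0.969586
N(−d₁) = 0.468994,  N(−d₂) = 0.650030
V = K·e^{−rT}·N(−d₂) − S·N(−d₁) = 26.811235 − 18.014071 = 8.797164 (equal to the quote); since ∂V/∂σ > 0 for all σ, the implied volatility is unique

sigma = 0.3792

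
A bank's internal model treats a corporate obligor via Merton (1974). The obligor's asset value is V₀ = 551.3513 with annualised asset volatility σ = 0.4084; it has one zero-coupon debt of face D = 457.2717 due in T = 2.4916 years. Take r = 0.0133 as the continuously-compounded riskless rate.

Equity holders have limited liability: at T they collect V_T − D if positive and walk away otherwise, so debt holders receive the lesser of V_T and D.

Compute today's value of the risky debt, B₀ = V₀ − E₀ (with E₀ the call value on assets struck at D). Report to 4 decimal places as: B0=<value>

Work the structural quantities from V₀ = 551.3513 against face 457.2717:
d₁ = [ln(V₀/D) + (r + σ²/2)T] / (σ√T)
   = [ln(551.3513/457.2717) + (0.0133 + 0.5·0.4084²)·2.4916] / (0.4084·√2.4916)
   = [0.187094 + 0.240926] / 0.644651 = 0.663956
d₂ = d₁ − σ√T = 0.663956 − 0.644651 = 0.019305
N(d₁) = 0.746641,  N(d₂) = 0.507701,  e^(−rT) = 0.967405
E₀ = V₀·N(d₁) − D·e^(−rT)·N(d₂)
   = 551.3513·0.746641 − 457.2717·0.967405·0.507701 = 187.071291
B₀ = V₀ − E₀ = 551.3513 − 187.071291 = 364.280009

B0=364.2800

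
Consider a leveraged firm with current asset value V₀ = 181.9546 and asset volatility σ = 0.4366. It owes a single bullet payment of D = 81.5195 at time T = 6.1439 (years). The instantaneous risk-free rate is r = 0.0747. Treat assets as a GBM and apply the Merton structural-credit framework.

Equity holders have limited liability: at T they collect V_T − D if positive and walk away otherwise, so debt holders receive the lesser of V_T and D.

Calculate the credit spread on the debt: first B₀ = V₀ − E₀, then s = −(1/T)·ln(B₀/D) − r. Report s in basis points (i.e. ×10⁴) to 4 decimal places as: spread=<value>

Equity is a call on the firm's assets struck at D = 81.5195:
d₁ = [ln(V₀/D) + (r + σ²/2)T] / (σ√T)
   = [ln(181.9546/81.5195) + (0.0747 + 0.5·0.4366²)·6.1439] / (0.4366·√6.1439)
   = [0.802915 + 1.044523] / 1.082196 = 1.707120
d₂ = d₁ − σ√T = 1.707120 − 1.082196 = 0.624924
N(d₁) = 0.956100,  N(d₂) = 0.733990,  e^(−rT) = 0.631947
E₀ = V₀·N(d₁) − D·e^(−rT)·N(d₂)
   = 181.9546·0.956100 − 81.5195·0.631947·0.733990 = 136.154588
B₀ = V₀ − E₀ = 181.9546 − 136.154588 = 45.800012
spread = −(1/T)·ln(B₀/D) − r = −(1/6.1439)·ln(45.800012/81.5195) − 0.0747 = 0.01914233
in basis points: 0.01914233 × 10⁴ = 191.4233 bp

spread=191.4233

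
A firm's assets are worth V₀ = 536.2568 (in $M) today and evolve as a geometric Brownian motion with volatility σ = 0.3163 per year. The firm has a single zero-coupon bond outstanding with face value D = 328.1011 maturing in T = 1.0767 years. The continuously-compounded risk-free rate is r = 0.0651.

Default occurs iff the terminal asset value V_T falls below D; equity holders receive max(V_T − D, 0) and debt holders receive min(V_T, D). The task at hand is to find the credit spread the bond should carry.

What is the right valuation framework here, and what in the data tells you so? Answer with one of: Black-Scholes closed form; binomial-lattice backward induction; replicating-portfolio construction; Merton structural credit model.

Key observation: the data describe a firm's assets (V₀ = 536.2568, GBM) and a single zero-coupon debt of face 328.1011, so credit quantities follow from equity-as-call in the structural model.

framework: Merton structural credit model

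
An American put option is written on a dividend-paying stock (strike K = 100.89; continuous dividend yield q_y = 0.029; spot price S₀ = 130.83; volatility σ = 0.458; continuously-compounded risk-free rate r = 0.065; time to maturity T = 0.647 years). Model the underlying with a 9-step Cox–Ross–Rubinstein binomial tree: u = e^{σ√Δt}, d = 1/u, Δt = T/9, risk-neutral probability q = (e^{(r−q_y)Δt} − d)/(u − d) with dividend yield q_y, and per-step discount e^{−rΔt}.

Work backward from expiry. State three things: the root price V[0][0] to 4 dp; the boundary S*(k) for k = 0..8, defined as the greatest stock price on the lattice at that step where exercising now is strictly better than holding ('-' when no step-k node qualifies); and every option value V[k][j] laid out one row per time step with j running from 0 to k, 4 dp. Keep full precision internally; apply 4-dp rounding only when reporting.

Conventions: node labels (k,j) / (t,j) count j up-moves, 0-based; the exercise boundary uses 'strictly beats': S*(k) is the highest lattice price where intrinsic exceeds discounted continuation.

price = 5.5380
boundary = - - - - - - 62.6211 70.8030 80.0540
tree:
5.5380
8.2189 2.6861
11.9175 4.2901 0.9737
16.8185 6.7215 1.6965 0.1998
22.9944 10.2884 2.9209 0.3859 0.0000
30.2981 15.3021 4.9543 0.7454 0.0000 0.0000
38.2689 21.9541 8.2413 1.4398 0.0000 0.0000 0.0000
45.5053 30.0870 13.3529 2.7811 0.0000 0.0000 0.0000 0.0000
51.9055 38.2689 20.8360 5.3720 0.0000 0.0000 0.0000 0.0000 0.0000
57.5661 45.5053 30.0870 10.3764 0.0000 0.0000 0.0000 0.0000 0.0000 0.0000

Δt=0.07189, u=1.13066, d=0.88444, q=0.47986, disc=e^(-rΔt)=0.99534
k=9 terminal: V=max(K-S,0) → 57.5661 45.5053 30.0870 10.3764 0.0000 0.0000 0.0000 0.0000 0.0000 0.0000
k=8: j=0 S=48.9845 intr=51.9055 cont=51.5372 V=51.9055[EX]; j=1 S=62.6211 intr=38.2689 cont=37.9290 V=38.2689[EX]; j=2 S=80.0540 intr=20.8360 cont=20.5324 V=20.8360[EX]; j=3 S=102.3399 intr=0.0000 cont=5.3720 V=5.3720[hold]; j=4 S=130.8300 intr=0.0000 cont=0.0000 V=0.0000[hold]; j=5 S=167.2513 intr=0.0000 cont=0.0000 V=0.0000[hold]; j=6 S=213.8119 intr=0.0000 cont=0.0000 V=0.0000[hold]; j=7 S=273.3342 intr=0.0000 cont=0.0000 V=0.0000[hold]; j=8 S=349.4268 intr=0.0000 cont=0.0000 V=0.0000[hold]  S*(8)=80.0540
k=7: j=0 S=55.3847 intr=45.5053 cont=45.1503 V=45.5053[EX]; j=1 S=70.8030 intr=30.0870 cont=29.7641 V=30.0870[EX]; j=2 S=90.5136 intr=10.3764 cont=13.3529 V=13.3529[hold]; j=3 S=115.7114 intr=0.0000 cont=2.7811 V=2.7811[hold]; j=4 S=147.9239 intr=0.0000 cont=0.0000 V=0.0000[hold]; j=5 S=189.1040 intr=0.0000 cont=0.0000 V=0.0000[hold]; j=6 S=241.7480 intr=0.0000 cont=0.0000 V=0.0000[hold]; j=7 S=309.0474 intr=0.0000 cont=0.0000 V=0.0000[hold]  S*(7)=70.8030
k=6: j=0 S=62.6211 intr=38.2689 cont=37.9290 V=38.2689[EX]; j=1 S=80.0540 intr=20.8360 cont=21.9541 V=21.9541[hold]; j=2 S=102.3399 intr=0.0000 cont=8.2413 V=8.2413[hold]; j=3 S=130.8300 intr=0.0000 cont=1.4398 V=1.4398[hold]; j=4 S=167.2513 intr=0.0000 cont=0.0000 V=0.0000[hold]; j=5 S=213.8119 intr=0.0000 cont=0.0000 V=0.0000[hold]; j=6 S=273.3342 intr=0.0000 cont=0.0000 V=0.0000[hold]  S*(6)=62.6211
k=5: j=0 S=70.8030 intr=30.0870 cont=30.2981 V=30.2981[hold]; j=1 S=90.5136 intr=10.3764 cont=15.3021 V=15.3021[hold]; j=2 S=115.7114 intr=0.0000 cont=4.9543 V=4.9543[hold]; j=3 S=147.9239 intr=0.0000 cont=0.7454 V=0.7454[hold]; j=4 S=189.1040 intr=0.0000 cont=0.0000 V=0.0000[hold]; j=5 S=241.7480 intr=0.0000 cont=0.0000 V=0.0000[hold]  S*(5)=-
k=4: j=0 S=80.0540 intr=20.8360 cont=22.9944 V=22.9944[hold]; j=1 S=102.3399 intr=0.0000 cont=10.2884 V=10.2884[hold]; j=2 S=130.8300 intr=0.0000 cont=2.9209 V=2.9209[hold]; j=3 S=167.2513 intr=0.0000 cont=0.3859 V=0.3859[hold]; j=4 S=213.8119 intr=0.0000 cont=0.0000 V=0.0000[hold]  S*(4)=-
k=3: j=0 S=90.5136 intr=10.3764 cont=16.8185 V=16.8185[hold]; j=1 S=115.7114 intr=0.0000 cont=6.7215 V=6.7215[hold]; j=2 S=147.9239 intr=0.0000 cont=1.6965 V=1.6965[hold]; j=3 S=189.1040 intr=0.0000 cont=0.1998 V=0.1998[hold]  S*(3)=-
k=2: j=0 S=102.3399 intr=0.0000 cont=11.9175 V=11.9175[hold]; j=1 S=130.8300 intr=0.0000 cont=4.2901 V=4.2901[hold]; j=2 S=167.2513 intr=0.0000 cont=0.9737 V=0.9737[hold]  S*(2)=-
k=1: j=0 S=115.7114 intr=0.0000 cont=8.2189 V=8.2189[hold]; j=1 S=147.9239 intr=0.0000 cont=2.6861 V=2.6861[hold]  S*(1)=-
k=0: j=0 S=130.8300 intr=0.0000 cont=5.5380 V=5.5380[hold]  S*(0)=-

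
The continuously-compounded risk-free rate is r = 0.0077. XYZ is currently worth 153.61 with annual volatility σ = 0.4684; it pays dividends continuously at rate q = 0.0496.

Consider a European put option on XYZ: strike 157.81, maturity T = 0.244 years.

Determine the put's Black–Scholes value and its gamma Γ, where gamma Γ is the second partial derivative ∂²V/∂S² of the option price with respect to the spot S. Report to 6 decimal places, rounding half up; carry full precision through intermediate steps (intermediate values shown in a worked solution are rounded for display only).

σ√T = 0.4684·√0.244 = 0.231373
d₁ = (ln(S/K) + (r−q+σ²/2)T) / (σ√T) = (ln(153.61/157.81) + (0.0077−0.0496+0.4684²/2)·0.244) / 0.231373 = (-0.026975 + 0.016543) / 0.231373 = -0.045087
d₂ = d₁ − σ√T = -0.045087 − 0.231373 = -0.276459
e^{−rT} = 0.998123
e^{−qT} = 0.987971
N(−d₁) = 0.517981,  N(−d₂) = 0.608902
Put price V = K·e^{−rT}·N(−d₂) − S·e^{−qT}·N(−d₁) = 95.910510 − 78.609899 = 17.300611
φ(d₁) = (1/√(2π))·e^{−d₁²/2} = 0.398537
Γ = e^{−qT}·φ(d₁) / (S·σ·√T) = 0.011079

price = 17.300611
Γ = 0.011079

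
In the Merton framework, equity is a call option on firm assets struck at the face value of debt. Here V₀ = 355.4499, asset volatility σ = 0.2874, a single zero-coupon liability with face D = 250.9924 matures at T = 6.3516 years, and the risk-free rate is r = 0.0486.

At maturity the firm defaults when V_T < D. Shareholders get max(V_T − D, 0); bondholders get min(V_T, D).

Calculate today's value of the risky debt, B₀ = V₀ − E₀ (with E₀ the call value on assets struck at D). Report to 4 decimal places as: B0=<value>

B0=166.6592

Apply the equity-as-call identities (strike 250.9924, horizon 6.3516 years):
d₁ = [ln(V₀/D) + (r + σ²/2)T] / (σ√T)
   = [ln(355.4499/250.9924) + (0.0486 + 0.5·0.2874²)·6.3516] / (0.2874·√6.3516)
   = [0.347962 + 0.571005] / 0.724316 = 1.268736
d₂ = d₁ − σ√T = 1.268736 − 0.724316 = 0.544420
N(d₁) = 0.897732,  N(d₂) = 0.706924,  e^(−rT) = 0.734410
E₀ = V₀·N(d₁) − D·e^(−rT)·N(d₂)
   = 355.4499·0.897732 − 250.9924·0.734410·0.706924 = 188.790709
B₀ = V₀ − E₀ = 355.4499 − 188.790709 = 166.659191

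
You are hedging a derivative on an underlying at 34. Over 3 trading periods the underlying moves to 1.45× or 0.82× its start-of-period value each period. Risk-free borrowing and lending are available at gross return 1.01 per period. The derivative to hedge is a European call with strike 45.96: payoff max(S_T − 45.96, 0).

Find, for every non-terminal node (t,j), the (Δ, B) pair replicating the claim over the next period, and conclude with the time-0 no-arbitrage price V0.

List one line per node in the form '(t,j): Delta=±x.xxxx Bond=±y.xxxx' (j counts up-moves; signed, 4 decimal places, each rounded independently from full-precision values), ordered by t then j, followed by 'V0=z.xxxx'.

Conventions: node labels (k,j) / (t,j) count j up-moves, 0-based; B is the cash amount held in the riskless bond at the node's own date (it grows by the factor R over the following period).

The replicating-portfolio and risk-neutral prices coincide; use p* = (1.01−0.82)/(1.45−0.82) = 0.3016 for the latter.
Terminal payoffs: V(3,0)=0.0000, V(3,1)=0.0000, V(3,2)=12.6577, V(3,3)=57.6932
(2,0): S=22.8616. Δ = (V_up−V_dn)/(S_up−S_dn) = (0.0000−0.0000)/(33.1493−18.7465) = 0.0000. V = [p*·0.0000 + (1−p*)·0.0000]/1.01 = 0.0000. B = V − Δ·S = 0.0000.
(2,1): S=40.4260. Δ = (V_up−V_dn)/(S_up−S_dn) = (12.6577−0.0000)/(58.6177−33.1493) = 0.4970. V = [p*·12.6577 + (1−p*)·0.0000]/1.01 = 3.7796. B = V − Δ·S = -16.3120.
(2,2): S=71.4850. Δ = (V_up−V_dn)/(S_up−S_dn) = (57.6932−12.6577)/(103.6532−58.6177) = 1.0000. V = [p*·57.6932 + (1−p*)·12.6577]/1.01 = 25.9800. B = V − Δ·S = -45.5050.
(1,0): S=27.8800. Δ = (V_up−V_dn)/(S_up−S_dn) = (3.7796−0.0000)/(40.4260−22.8616) = 0.2152. V = [p*·3.7796 + (1−p*)·0.0000]/1.01 = 1.1286. B = V − Δ·S = -4.8708.
(1,1): S=49.3000. Δ = (V_up−V_dn)/(S_up−S_dn) = (25.9800−3.7796)/(71.4850−40.4260) = 0.7148. V = [p*·25.9800 + (1−p*)·3.7796]/1.01 = 10.3713. B = V − Δ·S = -24.8675.
(0,0): S=34.0000. Δ = (V_up−V_dn)/(S_up−S_dn) = (10.3713−1.1286)/(49.3000−27.8800) = 0.4315. V = [p*·10.3713 + (1−p*)·1.1286]/1.01 = 3.8773. B = V − Δ·S = -10.7936.
Sanity check at the root: Δ(0,0)·S0 + B(0,0) reproduces V0 = 3.8773.

(0,0): Delta=0.4315 Bond=-10.7936
(1,0): Delta=0.2152 Bond=-4.8708
(1,1): Delta=0.7148 Bond=-24.8675
(2,0): Delta=0.0000 Bond=0.0000
(2,1): Delta=0.4970 Bond=-16.3120
(2,2): Delta=1.0000 Bond=-45.5050
V0=3.8773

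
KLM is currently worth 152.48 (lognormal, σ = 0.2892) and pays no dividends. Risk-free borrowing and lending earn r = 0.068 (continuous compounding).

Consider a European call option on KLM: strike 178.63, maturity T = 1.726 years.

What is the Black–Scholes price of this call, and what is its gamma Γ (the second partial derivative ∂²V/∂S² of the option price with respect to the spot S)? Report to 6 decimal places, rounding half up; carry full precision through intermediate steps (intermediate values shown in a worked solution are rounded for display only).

σ√T = 0.2892·√1.726 = 0.379943
d₁ = (ln(S/K) + (r+σ²/2)T) / (σ√T) = (ln(152.48/178.63) + (0.068+0.2892²/2)·1.726) / 0.379943 = (-0.158283 + 0.189546) / 0.379943 = 0.082284
d₂ = d₁ − σ√T = 0.082284 − 0.379943 = -0.297659
e^{−rT} = 0.889258
N(d₁) = 0.532790,  N(d₂) = 0.382982
Call price V = S·N(d₁) − K·e^{−rT}·N(d₂) = 81.239750 − 60.835918 = 20.403833
φ(d₁) = (1/√(2π))·e^{−d₁²/2} = 0.397594
Γ = φ(d₁) / (S·σ·√T) = 0.006863

price = 20.403833
Γ = 0.006863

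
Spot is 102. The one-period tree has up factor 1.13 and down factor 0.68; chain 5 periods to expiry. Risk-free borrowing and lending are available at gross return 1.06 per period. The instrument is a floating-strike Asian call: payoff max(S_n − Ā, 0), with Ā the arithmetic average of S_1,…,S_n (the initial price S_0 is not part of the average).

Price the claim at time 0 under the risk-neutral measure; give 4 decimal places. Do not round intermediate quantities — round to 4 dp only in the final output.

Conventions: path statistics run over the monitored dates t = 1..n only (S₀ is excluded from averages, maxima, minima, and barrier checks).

Risk-neutral up-probability p* = (R−d)/(u−d) = (1.06−0.68)/(1.13−0.68) = 0.8444; the claim prices as the p*-weighted sum of path payoffs discounted by R^5.
Enumerate all 2^5 = 32 price paths (U = up ×1.13, D = down ×0.68); each path with k up-moves has probability p*^k·(1−p*)^(5−k).
DDDDD: Ā=37.0472, payoff=0.0000, prob=0.000091
UDDDD: Ā=61.5637, payoff=0.0000, prob=0.000494
DUDDD: Ā=52.3837, payoff=0.0000, prob=0.000494
UUDDD: Ā=87.0494, payoff=0.0000, prob=0.002684
DDUDD: Ā=46.1413, payoff=0.0000, prob=0.000494
UDUDD: Ā=76.6760, payoff=0.0000, prob=0.002684
DUUDD: Ā=67.4960, payoff=0.0000, prob=0.002684
UUUDD: Ā=112.1625, payoff=0.0000, prob=0.014571
DDDUD: Ā=41.8965, payoff=0.0000, prob=0.000494
UDDUD: Ā=69.6221, payoff=0.0000, prob=0.002684
DUDUD: Ā=60.4421, payoff=0.0000, prob=0.002684
UUDUD: Ā=100.4406, payoff=0.0000, prob=0.014571
DDUUD: Ā=54.1997, payoff=0.0000, prob=0.002684
UDUUD: Ā=90.0672, payoff=0.0000, prob=0.014571
DUUUD: Ā=80.8872, payoff=0.0000, prob=0.014571
UUUUD: Ā=134.4155, payoff=0.0000, prob=0.079099
DDDDU: Ā=39.0100, payoff=0.0000, prob=0.000494
UDDDU: Ā=64.8255, payoff=0.0000, prob=0.002684
DUDDU: Ā=55.6455, payoff=0.0000, prob=0.002684
UUDDU: Ā=92.4697, payoff=0.0000, prob=0.014571
DDUDU: Ā=49.4031, payoff=0.0000, prob=0.002684
UDUDU: Ā=82.0963, payoff=0.0000, prob=0.014571
DUUDU: Ā=72.9163, payoff=0.0000, prob=0.014571
UUUDU: Ā=121.1697, payoff=0.0000, prob=0.079099
DDDUU: Ā=45.1582, payoff=0.0000, prob=0.002684
UDDUU: Ā=75.0423, payoff=0.0000, prob=0.014571
DUDUU: Ā=65.8623, payoff=2.1916, prob=0.014571
UUDUU: Ā=109.4477, payoff=3.6419, prob=0.079099
DDUUU: Ā=59.6199, payoff=8.4340, prob=0.014571
UDUUU: Ā=99.0743, payoff=14.0153, prob=0.079099
DUUUU: Ā=89.8943, payoff=23.1953, prob=0.079099
UUUUU: Ā=149.3832, payoff=38.5452, prob=0.429393
Price = Σ prob·payoff / R^5 = 19.937268 / 1.338226 = 14.8983

price = 14.8983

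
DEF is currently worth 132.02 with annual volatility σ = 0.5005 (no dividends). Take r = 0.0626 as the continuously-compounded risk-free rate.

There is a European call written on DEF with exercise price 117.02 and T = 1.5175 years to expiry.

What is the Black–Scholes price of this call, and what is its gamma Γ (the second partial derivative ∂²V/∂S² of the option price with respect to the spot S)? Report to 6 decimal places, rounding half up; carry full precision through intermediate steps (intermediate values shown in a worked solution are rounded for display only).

σ√T = 0.5005·√1.5175 = 0.616550
d₁ = (ln(S/K) + (r+σ²/2)T) / (σ√T) = (ln(132.02/117.02) + (0.0626+0.5005²/2)·1.5175) / 0.616550 = (0.120609 + 0.285063) / 0.616550 = 0.657969
d₂ = d₁ − σ√T = 0.657969 − 0.616550 = 0.041419
e^{−rT} = 0.909377
N(d₁) = 0.744721,  N(d₂) = 0.516519
Call price V = S·N(d₁) − K·e^{−rT}·N(d₂) = 98.318078 − 54.965539 = 43.352540
φ(d₁) = (1/√(2π))·e^{−d₁²/2} = 0.321293
Γ = φ(d₁) / (S·σ·√T) = 0.003947

price = 43.352540
Γ = 0.003947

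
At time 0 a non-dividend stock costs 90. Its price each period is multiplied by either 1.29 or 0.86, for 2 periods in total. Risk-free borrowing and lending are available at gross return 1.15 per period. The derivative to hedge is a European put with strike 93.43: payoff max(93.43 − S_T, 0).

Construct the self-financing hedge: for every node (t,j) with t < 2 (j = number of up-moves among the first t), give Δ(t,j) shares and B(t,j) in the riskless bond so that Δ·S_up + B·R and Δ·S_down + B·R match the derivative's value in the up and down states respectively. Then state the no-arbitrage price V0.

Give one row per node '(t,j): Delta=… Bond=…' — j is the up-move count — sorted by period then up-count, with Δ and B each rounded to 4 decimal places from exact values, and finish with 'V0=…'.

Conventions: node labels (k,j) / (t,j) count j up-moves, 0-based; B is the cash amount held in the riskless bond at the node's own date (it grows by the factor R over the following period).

(0,0): Delta=-0.1965 Bond=19.8421
(1,0): Delta=-0.8072 Bond=70.0852
(1,1): Delta=0.0000 Bond=0.0000
V0=2.1534

Arbitrage-free pricing uses the up-move probability p* = (R−d)/(u−d) = 0.6744, discounting each step at R = 1.15.
Expiry values: V(2,0)=26.8660, V(2,1)=0.0000, V(2,2)=0.0000
(1,0): S=77.4000. Δ = (V_up−V_dn)/(S_up−S_dn) = (0.0000−26.8660)/(99.8460−66.5640) = -0.8072. V = [p*·0.0000 + (1−p*)·26.8660]/1.15 = 7.6061. B = V − Δ·S = 70.0852.
(1,1): S=116.1000. Δ = (V_up−V_dn)/(S_up−S_dn) = (0.0000−0.0000)/(149.7690−99.8460) = 0.0000. V = [p*·0.0000 + (1−p*)·0.0000]/1.15 = 0.0000. B = V − Δ·S = 0.0000.
(0,0): S=90.0000. Δ = (V_up−V_dn)/(S_up−S_dn) = (0.0000−7.6061)/(116.1000−77.4000) = -0.1965. V = [p*·0.0000 + (1−p*)·7.6061]/1.15 = 2.1534. B = V − Δ·S = 19.8421.
Sanity check at the root: Δ(0,0)·S0 + B(0,0) reproduces V0 = 2.1534.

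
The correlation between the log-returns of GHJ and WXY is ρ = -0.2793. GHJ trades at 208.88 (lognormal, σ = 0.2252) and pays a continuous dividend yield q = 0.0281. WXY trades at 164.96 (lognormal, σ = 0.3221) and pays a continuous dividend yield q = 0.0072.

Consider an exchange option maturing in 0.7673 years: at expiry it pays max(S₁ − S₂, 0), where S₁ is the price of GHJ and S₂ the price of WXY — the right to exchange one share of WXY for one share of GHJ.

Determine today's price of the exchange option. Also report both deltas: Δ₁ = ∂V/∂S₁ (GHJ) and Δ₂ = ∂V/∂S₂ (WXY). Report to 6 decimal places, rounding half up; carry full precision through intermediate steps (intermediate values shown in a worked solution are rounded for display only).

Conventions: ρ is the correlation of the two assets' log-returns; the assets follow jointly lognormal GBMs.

exchange price = 52.814279
Δ1 = 0.760463
Δ2 = -0.642770

σ_eff = √(σ₁² + σ₂² − 2ρσ₁σ₂) = √(0.2252² + 0.3221² − 2·-0.2793·0.2252·0.3221) = 0.441568
d₁ = (ln(S₁/S₂) + (q₂ − q₁ + σ_eff²/2)T) / (σ_eff√T) = (ln(208.88/164.96) + (0.0072 − 0.0281 + 0.097491)·0.7673) / 0.386795 = 0.762227
d₂ = d₁ − σ_eff√T = 0.762227 − 0.386795 = 0.375432
N(d₁) = 0.777038,  N(d₂) = 0.646331
V = S₁·e^{−q₁T}·N(d₁) − S₂·e^{−q₂T}·N(d₂) = 158.845570 − 106.031291 = 52.814279
Key observation: the rate r is irrelevant here: denominating values in WXY turns the exchange into a ratio option on S₁/S₂, and discounting at r drops out.
Δ₁ = e^{−q₁T}·N(d₁) = 0.760463;  Δ₂ = −e^{−q₂T}·N(d₂) = -0.642770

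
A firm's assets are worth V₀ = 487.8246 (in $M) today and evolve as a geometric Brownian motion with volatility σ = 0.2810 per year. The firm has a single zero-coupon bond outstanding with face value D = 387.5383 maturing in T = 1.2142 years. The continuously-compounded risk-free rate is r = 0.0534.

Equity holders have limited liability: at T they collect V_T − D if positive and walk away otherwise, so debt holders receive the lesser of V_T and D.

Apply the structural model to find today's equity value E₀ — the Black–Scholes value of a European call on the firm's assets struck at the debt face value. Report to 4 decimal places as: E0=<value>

E0=136.4014

Work the structural quantities from V₀ = 487.8246 against face 387.5383:
d₁ = [ln(V₀/D) + (r + σ²/2)T] / (σ√T)
   = [ln(487.8246/387.5383) + (0.0534 + 0.5·0.2810²)·1.2142] / (0.2810·√1.2142)
   = [0.230141 + 0.112776] / 0.309636 = 1.107483
d₂ = d₁ − σ√T = 1.107483 − 0.309636 = 0.797847
N(d₁) = 0.865958,  N(d₂) = 0.787520,  e^(−rT) = 0.937219
E₀ = V₀·N(d₁) − D·e^(−rT)·N(d₂)
   = 487.8246·0.865958 − 387.5383·0.937219·0.787520 = 136.401428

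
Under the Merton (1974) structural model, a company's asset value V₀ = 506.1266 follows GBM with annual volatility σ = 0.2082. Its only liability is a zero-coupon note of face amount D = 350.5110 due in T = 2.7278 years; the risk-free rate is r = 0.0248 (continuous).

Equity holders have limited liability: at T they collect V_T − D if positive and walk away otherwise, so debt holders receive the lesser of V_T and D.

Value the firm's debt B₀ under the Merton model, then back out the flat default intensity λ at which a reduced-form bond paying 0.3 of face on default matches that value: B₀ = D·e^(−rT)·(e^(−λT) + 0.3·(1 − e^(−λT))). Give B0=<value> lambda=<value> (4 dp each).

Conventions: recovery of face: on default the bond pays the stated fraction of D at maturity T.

Apply the equity-as-call identities (strike 350.5110, horizon 2.7278 years):
d₁ = [ln(V₀/D) + (r + σ²/2)T] / (σ√T)
   = [ln(506.1266/350.5110) + (0.0248 + 0.5·0.2082²)·2.7278] / (0.2082·√2.7278)
   = [0.367395 + 0.126771] / 0.343864 = 1.437095
d₂ = d₁ − σ√T = 1.437095 − 0.343864 = 1.093231
N(d₁) = 0.924654,  N(d₂) = 0.862854,  e^(−rT) = 0.934588
E₀ = V₀·N(d₁) − D·e^(−rT)·N(d₂)
   = 506.1266·0.924654 − 350.5110·0.934588·0.862854 = 185.335679
B₀ = V₀ − E₀ = 506.1266 − 185.335679 = 320.790921
e^(−λT) = (B₀·e^(rT)/D − 0.3)/(1 − 0.3) = (320.7909·1.069990/350.5110 − 0.3)/0.7 = 0.97037836
λ = −ln(0.97037836)/2.7278 = 0.011023

B0=320.7909 lambda=0.0110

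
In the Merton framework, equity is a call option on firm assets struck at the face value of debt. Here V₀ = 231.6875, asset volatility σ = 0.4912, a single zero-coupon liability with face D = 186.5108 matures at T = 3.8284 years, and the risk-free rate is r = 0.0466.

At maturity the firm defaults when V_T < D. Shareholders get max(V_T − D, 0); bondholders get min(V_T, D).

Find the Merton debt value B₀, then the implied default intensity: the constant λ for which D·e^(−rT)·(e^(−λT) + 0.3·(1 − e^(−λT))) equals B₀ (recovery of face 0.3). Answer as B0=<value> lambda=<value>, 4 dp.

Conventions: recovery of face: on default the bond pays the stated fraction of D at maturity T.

B0=116.8595 lambda=0.1160

With assets at 231.6875 and a single debt payment of 186.5108 at 3.8284 years:
d₁ = [ln(V₀/D) + (r + σ²/2)T] / (σ√T)
   = [ln(231.6875/186.5108) + (0.0466 + 0.5·0.4912²)·3.8284] / (0.4912·√3.8284)
   = [0.216900 + 0.640257] / 0.961097 = 0.891853
d₂ = d₁ − σ√T = 0.891853 − 0.961097 = -0.069243
N(d₁) = 0.813764,  N(d₂) = 0.472398,  e^(−rT) = 0.836605
E₀ = V₀·N(d₁) − D·e^(−rT)·N(d₂)
   = 231.6875·0.813764 − 186.5108·0.836605·0.472398 = 114.827979
B₀ = V₀ − E₀ = 231.6875 − 114.827979 = 116.859521
e^(−λT) = (B₀·e^(rT)/D − 0.3)/(1 − 0.3) = (116.8595·1.195307/186.5108 − 0.3)/0.7 = 0.64132473
λ = −ln(0.64132473)/3.8284 = 0.116033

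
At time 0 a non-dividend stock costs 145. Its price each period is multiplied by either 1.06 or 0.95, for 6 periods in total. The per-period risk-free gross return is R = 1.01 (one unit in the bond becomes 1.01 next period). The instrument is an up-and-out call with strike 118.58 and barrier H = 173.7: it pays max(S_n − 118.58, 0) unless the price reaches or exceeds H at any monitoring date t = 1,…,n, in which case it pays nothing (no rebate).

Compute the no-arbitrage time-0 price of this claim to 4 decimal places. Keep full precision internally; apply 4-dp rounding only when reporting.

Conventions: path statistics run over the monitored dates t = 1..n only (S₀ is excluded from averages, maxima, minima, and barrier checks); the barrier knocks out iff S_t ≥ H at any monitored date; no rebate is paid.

Under the martingale measure an up-move has probability p* = 0.5455; value the claim as the probability-weighted average of per-path payoffs, discounted 6 periods at R = 1.01.
Enumerate all 2^6 = 64 price paths (U = up ×1.06, D = down ×0.95); each path with k up-moves has probability p*^k·(1−p*)^(6−k).
DDDDDD: M=137.7500, payoff=0.0000, prob=0.008820
UDDDDD: M=153.7000, payoff=0.3501, prob=0.010584
DUDDDD: M=146.0150, payoff=0.3501, prob=0.010584
UUDDDD: M=162.9220, payoff=14.1210, prob=0.012701
DDUDDD: M=138.7142, payoff=0.3501, prob=0.010584
UDUDDD: M=154.7759, payoff=14.1210, prob=0.012701
DUUDDD: M=154.7759, payoff=14.1210, prob=0.012701
UUUDDD: M=172.6973, payoff=29.4864, prob=0.015241
DDDUDD: M=137.7500, payoff=0.3501, prob=0.010584
UDDUDD: M=153.7000, payoff=14.1210, prob=0.012701
DUDUDD: M=147.0371, payoff=14.1210, prob=0.012701
UUDUDD: M=164.0625, payoff=29.4864, prob=0.015241
DDUUDD: M=147.0371, payoff=14.1210, prob=0.012701
UDUUDD: M=164.0625, payoff=29.4864, prob=0.015241
DUUUDD: M=164.0625, payoff=29.4864, prob=0.015241
UUUUDD: M=183.0592, payoff=0.0000, prob=0.018289
DDDDUD: M=137.7500, payoff=0.3501, prob=0.010584
UDDDUD: M=153.7000, payoff=14.1210, prob=0.012701
DUDDUD: M=146.0150, payoff=14.1210, prob=0.012701
UUDDUD: M=162.9220, payoff=29.4864, prob=0.015241
DDUDUD: M=139.6852, payoff=14.1210, prob=0.012701
UDUDUD: M=155.8593, payoff=29.4864, prob=0.015241
DUUDUD: M=155.8593, payoff=29.4864, prob=0.015241
UUUDUD: M=173.9062, payoff=0.0000, prob=0.018289
DDDUUD: M=139.6852, payoff=14.1210, prob=0.012701
UDDUUD: M=155.8593, payoff=29.4864, prob=0.015241
DUDUUD: M=155.8593, payoff=29.4864, prob=0.015241
UUDUUD: M=173.9062, payoff=0.0000, prob=0.018289
DDUUUD: M=155.8593, payoff=29.4864, prob=0.015241
UDUUUD: M=173.9062, payoff=0.0000, prob=0.018289
DUUUUD: M=173.9062, payoff=0.0000, prob=0.018289
UUUUUD: M=194.0427, payoff=0.0000, prob=0.021947
DDDDDU: M=137.7500, payoff=0.3501, prob=0.010584
UDDDDU: M=153.7000, payoff=14.1210, prob=0.012701
DUDDDU: M=146.0150, payoff=14.1210, prob=0.012701
UUDDDU: M=162.9220, payoff=29.4864, prob=0.015241
DDUDDU: M=138.7142, payoff=14.1210, prob=0.012701
UDUDDU: M=154.7759, payoff=29.4864, prob=0.015241
DUUDDU: M=154.7759, payoff=29.4864, prob=0.015241
UUUDDU: M=172.6973, payoff=46.6309, prob=0.018289
DDDUDU: M=137.7500, payoff=14.1210, prob=0.012701
UDDUDU: M=153.7000, payoff=29.4864, prob=0.015241
DUDUDU: M=148.0664, payoff=29.4864, prob=0.015241
UUDUDU: M=165.2109, payoff=46.6309, prob=0.018289
DDUUDU: M=148.0664, payoff=29.4864, prob=0.015241
UDUUDU: M=165.2109, payoff=46.6309, prob=0.018289
DUUUDU: M=165.2109, payoff=46.6309, prob=0.018289
UUUUDU: M=184.3406, payoff=0.0000, prob=0.021947
DDDDUU: M=137.7500, payoff=14.1210, prob=0.012701
UDDDUU: M=153.7000, payoff=29.4864, prob=0.015241
DUDDUU: M=148.0664, payoff=29.4864, prob=0.015241
UUDDUU: M=165.2109, payoff=46.6309, prob=0.018289
DDUDUU: M=148.0664, payoff=29.4864, prob=0.015241
UDUDUU: M=165.2109, payoff=46.6309, prob=0.018289
DUUDUU: M=165.2109, payoff=46.6309, prob=0.018289
UUUDUU: M=184.3406, payoff=0.0000, prob=0.021947
DDDUUU: M=148.0664, payoff=29.4864, prob=0.015241
UDDUUU: M=165.2109, payoff=46.6309, prob=0.018289
DUDUUU: M=165.2109, payoff=46.6309, prob=0.018289
UUDUUU: M=184.3406, payoff=0.0000, prob=0.021947
DDUUUU: M=165.2109, payoff=46.6309, prob=0.018289
UDUUUU: M=184.3406, payoff=0.0000, prob=0.021947
DUUUUU: M=184.3406, payoff=0.0000, prob=0.021947
UUUUUU: M=205.6853, payoff=0.0000, prob=0.026336
Price = Σ prob·payoff / R^6 = 20.228639 / 1.061520 = 19.0563

price = 19.0563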